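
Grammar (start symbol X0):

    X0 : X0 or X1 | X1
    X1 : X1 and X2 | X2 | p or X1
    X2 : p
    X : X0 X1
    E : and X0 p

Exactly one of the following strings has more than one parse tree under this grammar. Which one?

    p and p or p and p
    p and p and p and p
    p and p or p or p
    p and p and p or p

p and p or p and p: 1 tree
p and p and p and p: 1 tree
p and p or p or p: 2 trees
p and p and p or p: 1 tree

p and p or p or p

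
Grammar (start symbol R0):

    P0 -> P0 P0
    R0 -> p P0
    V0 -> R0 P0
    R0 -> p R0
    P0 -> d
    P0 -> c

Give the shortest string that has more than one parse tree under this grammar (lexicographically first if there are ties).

p c c c

length 2: no string has ≥2 trees
length 3: no string has ≥2 trees
length 4: p c c c has 2 parse trees

Two derivations of p c c c:
  R0 ⇒ p P0 ⇒ p P0 P0 ⇒ p P0 P0 P0 ⇒ p c P0 P0 ⇒ p c c P0 ⇒ p c c c
  R0 ⇒ p P0 ⇒ p P0 P0 ⇒ p c P0 ⇒ p c P0 P0 ⇒ p c c P0 ⇒ p c c c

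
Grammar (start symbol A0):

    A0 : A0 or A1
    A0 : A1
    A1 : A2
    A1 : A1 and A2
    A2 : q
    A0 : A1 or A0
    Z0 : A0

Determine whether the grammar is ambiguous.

Witness: q or q

Derivation 1: A0 ⇒ A0 or A1 ⇒ A1 or A1 ⇒ A2 or A1 ⇒ q or A1 ⇒ q or A2 ⇒ q or q
Derivation 2: A0 ⇒ A1 or A0 ⇒ A2 or A0 ⇒ q or A0 ⇒ q or A1 ⇒ q or A2 ⇒ q or q

Two distinct leftmost derivations for the same string.

Ambiguous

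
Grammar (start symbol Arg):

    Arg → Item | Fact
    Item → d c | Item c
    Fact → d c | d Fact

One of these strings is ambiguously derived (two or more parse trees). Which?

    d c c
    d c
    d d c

d c

d c c: 1 tree
d c: 2 trees
d d c: 1 tree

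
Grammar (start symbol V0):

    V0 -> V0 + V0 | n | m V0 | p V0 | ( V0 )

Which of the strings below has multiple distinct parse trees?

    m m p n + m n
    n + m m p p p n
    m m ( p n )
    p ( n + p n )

m m p n + m n

m m p n + m n: 4 trees
n + m m p p p n: 1 tree
m m ( p n ): 1 tree
p ( n + p n ): 1 tree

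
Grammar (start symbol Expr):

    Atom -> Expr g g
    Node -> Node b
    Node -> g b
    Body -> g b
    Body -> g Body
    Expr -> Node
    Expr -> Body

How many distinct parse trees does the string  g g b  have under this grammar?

Parse trees for g g b:
  [Expr [Body g [Body g b]]]

1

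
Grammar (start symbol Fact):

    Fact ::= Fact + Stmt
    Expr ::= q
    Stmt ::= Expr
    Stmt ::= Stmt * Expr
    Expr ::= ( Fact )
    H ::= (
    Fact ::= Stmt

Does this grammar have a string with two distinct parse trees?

Unambiguous

Only Fact, Stmt, Expr are reachable from Fact; ignoring the rest: The grammar is stratified — Fact handles '+' (left-recursive), Stmt handles '*', Expr atoms. Each operator has a fixed associativity and precedence level, so every string has one parse.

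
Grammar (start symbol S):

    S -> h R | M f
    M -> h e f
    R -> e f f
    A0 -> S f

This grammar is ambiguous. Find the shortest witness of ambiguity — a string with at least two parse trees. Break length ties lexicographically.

h e f f

length 4: h e f f has 2 parse trees

Two derivations of h e f f:
  S ⇒ h R ⇒ h e f f
  S ⇒ M f ⇒ h e f f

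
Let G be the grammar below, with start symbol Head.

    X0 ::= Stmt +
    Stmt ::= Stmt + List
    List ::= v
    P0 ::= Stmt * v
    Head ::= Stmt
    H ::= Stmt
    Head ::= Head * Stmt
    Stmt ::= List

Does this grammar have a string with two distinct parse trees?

Unambiguous

Only Head, Stmt, List are reachable from Head; ignoring the rest: This is a standard precedence ladder (Head over Stmt over List), with each level left-recursive on its own operator ('*' at Head, '+' at Stmt). That structure is LR(1), hence unambiguous.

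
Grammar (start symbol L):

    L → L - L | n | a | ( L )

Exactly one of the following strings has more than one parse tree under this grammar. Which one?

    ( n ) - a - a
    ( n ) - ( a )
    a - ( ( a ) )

( n ) - a - a: 2 trees
( n ) - ( a ): 1 tree
a - ( ( a ) ): 1 tree

( n ) - a - a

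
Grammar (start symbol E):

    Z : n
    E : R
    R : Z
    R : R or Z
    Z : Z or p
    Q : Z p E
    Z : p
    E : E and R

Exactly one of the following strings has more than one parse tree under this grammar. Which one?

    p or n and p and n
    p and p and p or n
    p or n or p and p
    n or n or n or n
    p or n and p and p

p or n and p and n: 1 tree
p and p and p or n: 1 tree
p or n or p and p: 2 trees
n or n or n or n: 1 tree
p or n and p and p: 1 tree

p or n or p and p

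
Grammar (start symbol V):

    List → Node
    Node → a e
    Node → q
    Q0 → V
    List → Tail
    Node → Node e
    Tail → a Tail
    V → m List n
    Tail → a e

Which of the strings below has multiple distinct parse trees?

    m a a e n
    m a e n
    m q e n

m a e n

m a a e n: 1 tree
m a e n: 2 trees
m q e n: 1 tree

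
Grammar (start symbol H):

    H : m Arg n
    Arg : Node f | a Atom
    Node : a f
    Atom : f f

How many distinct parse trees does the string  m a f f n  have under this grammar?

Parse trees for m a f f n:
  [H m [Arg [Node a f] f] n]
  [H m [Arg a [Atom f f]] n]

2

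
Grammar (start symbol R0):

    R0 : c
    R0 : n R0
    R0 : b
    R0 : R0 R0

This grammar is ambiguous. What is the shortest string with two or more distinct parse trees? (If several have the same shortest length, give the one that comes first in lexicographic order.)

length 1: no string has ≥2 trees
length 2: no string has ≥2 trees
length 3: b b b has 2 parse trees

Two derivations of b b b:
  R0 ⇒ R0 R0 ⇒ b R0 ⇒ b R0 R0 ⇒ b b R0 ⇒ b b b
  R0 ⇒ R0 R0 ⇒ R0 R0 R0 ⇒ b R0 R0 ⇒ b b R0 ⇒ b b b

b b b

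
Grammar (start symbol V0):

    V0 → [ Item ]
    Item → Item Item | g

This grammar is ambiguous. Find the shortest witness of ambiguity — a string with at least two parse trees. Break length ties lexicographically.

length 3: no string has ≥2 trees
length 4: no string has ≥2 trees
length 5: [ g g g ] has 2 parse trees

Two derivations of [ g g g ]:
  V0 ⇒ [ Item ] ⇒ [ Item Item ] ⇒ [ Item Item Item ] ⇒ [ g Item Item ] ⇒ [ g g Item ] ⇒ [ g g g ]
  V0 ⇒ [ Item ] ⇒ [ Item Item ] ⇒ [ g Item ] ⇒ [ g Item Item ] ⇒ [ g g Item ] ⇒ [ g g g ]

[ g g g ]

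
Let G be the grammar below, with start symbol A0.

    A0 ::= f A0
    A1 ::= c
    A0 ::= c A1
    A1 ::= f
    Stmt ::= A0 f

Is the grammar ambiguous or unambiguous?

Only A0, A1 are reachable from A0; ignoring the rest: The reachable rules are right-linear with at most one rule per (nonterminal, next-terminal) pair. Each input token forces the next rule, so parsing is deterministic.

Unambiguous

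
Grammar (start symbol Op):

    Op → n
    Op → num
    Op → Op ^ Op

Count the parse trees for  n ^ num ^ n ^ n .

5

Parse trees for n ^ num ^ n ^ n:
  [Op [Op n] ^ [Op [Op num] ^ [Op [Op n] ^ [Op n]]]]
  [Op [Op n] ^ [Op [Op [Op num] ^ [Op n]] ^ [Op n]]]
  [Op [Op [Op n] ^ [Op num]] ^ [Op [Op n] ^ [Op n]]]
  [Op [Op [Op n] ^ [Op [Op num] ^ [Op n]]] ^ [Op n]]
  [Op [Op [Op [Op n] ^ [Op num]] ^ [Op n]] ^ [Op n]]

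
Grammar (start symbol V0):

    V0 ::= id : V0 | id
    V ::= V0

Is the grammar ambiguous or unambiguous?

Only V0 is reachable from V0; ignoring the rest: The reachable grammar is A → atom sep A | atom. Each atom is followed by either the separator (recurse) or end-of-string (stop) — no choice point.

Unambiguous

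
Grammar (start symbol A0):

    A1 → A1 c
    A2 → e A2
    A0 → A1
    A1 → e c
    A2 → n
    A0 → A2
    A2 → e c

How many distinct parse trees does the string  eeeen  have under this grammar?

Parse trees for eeeen:
  [A0 [A2 e [A2 e [A2 e [A2 e [A2 n]]]]]]

1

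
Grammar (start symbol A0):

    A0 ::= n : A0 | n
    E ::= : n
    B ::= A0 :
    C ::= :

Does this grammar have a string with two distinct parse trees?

Unambiguous

Only A0 is reachable from A0; ignoring the rest: Right-recursive list with a separator: after each atom, whether the separator follows determines the rule. One parse per string.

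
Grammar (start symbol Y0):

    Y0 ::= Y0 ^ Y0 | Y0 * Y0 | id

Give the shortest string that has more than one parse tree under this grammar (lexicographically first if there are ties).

length 1: no string has ≥2 trees
length 3: no string has ≥2 trees
length 5: id * id * id has 2 parse trees

Two derivations of id * id * id:
  Y0 ⇒ Y0 * Y0 ⇒ Y0 * Y0 * Y0 ⇒ id * Y0 * Y0 ⇒ id * id * Y0 ⇒ id * id * id
  Y0 ⇒ Y0 * Y0 ⇒ id * Y0 ⇒ id * Y0 * Y0 ⇒ id * id * Y0 ⇒ id * id * id

id * id * id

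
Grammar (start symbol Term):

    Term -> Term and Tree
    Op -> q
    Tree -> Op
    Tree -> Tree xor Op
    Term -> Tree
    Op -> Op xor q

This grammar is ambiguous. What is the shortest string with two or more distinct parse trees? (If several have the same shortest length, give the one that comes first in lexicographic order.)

length 1: no string has ≥2 trees
length 3: q xor q has 2 parse trees

Two derivations of q xor q:
  Term ⇒ Tree ⇒ Op ⇒ Op xor q ⇒ q xor q
  Term ⇒ Tree ⇒ Tree xor Op ⇒ Op xor Op ⇒ q xor Op ⇒ q xor q

q xor q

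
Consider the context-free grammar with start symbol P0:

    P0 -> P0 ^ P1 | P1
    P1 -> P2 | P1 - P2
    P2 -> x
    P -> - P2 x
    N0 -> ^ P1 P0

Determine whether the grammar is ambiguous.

Unambiguous

Only P0, P1, P2 are reachable from P0; ignoring the rest: This is a standard precedence ladder (P0 over P1 over P2), with each level left-recursive on its own operator ('^' at P0, '-' at P1). That structure is LR(1), hence unambiguous.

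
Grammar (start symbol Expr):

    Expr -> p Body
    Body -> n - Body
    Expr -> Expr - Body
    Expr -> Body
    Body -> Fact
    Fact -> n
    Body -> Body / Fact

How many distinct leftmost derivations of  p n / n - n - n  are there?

2

Parse trees for p n / n - n - n:
  [Expr [Expr p [Body [Body [Fact n]] / [Fact n]]] - [Body n - [Body [Fact n]]]]
  [Expr [Expr [Expr p [Body [Body [Fact n]] / [Fact n]]] - [Body [Fact n]]] - [Body [Fact n]]]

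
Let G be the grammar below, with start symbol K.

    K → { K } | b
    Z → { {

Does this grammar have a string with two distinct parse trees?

Unambiguous

(Z is unreachable from K, so its rules don't affect L(K).) Each string is a nest of matched brackets around a single atom. An opening bracket forces the recursive rule; an atom forces the base rule.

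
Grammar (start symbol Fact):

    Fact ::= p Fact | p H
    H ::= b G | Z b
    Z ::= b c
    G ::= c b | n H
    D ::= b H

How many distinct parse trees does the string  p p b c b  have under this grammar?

2

Parse trees for p p b c b:
  [Fact p [Fact p [H b [G c b]]]]
  [Fact p [Fact p [H [Z b c] b]]]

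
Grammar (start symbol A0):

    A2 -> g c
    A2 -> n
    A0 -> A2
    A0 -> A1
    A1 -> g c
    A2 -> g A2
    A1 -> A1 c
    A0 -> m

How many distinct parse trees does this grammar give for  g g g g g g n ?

Parse trees for g g g g g g n:
  [A0 [A2 g [A2 g [A2 g [A2 g [A2 g [A2 g [A2 n]]]]]]]]

1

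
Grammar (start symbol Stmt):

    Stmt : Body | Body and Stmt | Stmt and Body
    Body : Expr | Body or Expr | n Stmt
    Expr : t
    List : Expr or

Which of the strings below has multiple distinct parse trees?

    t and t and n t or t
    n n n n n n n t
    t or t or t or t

t and t and n t or t: 8 trees
n n n n n n n t: 1 tree
t or t or t or t: 1 tree

t and t and n t or t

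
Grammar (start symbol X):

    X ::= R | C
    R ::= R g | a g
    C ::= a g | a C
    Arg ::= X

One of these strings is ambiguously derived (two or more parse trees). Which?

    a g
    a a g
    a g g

a g: 2 trees
a a g: 1 tree
a g g: 1 tree

a g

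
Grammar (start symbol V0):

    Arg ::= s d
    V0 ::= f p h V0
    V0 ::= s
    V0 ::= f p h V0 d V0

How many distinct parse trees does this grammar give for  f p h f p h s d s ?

Parse trees for f p h f p h s d s:
  [V0 f p h [V0 f p h [V0 s] d [V0 s]]]
  [V0 f p h [V0 f p h [V0 s]] d [V0 s]]

2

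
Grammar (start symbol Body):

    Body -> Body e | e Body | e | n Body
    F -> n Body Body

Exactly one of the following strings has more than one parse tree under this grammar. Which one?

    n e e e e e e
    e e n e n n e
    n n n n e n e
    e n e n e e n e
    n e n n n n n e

n e e e e e e

n e e e e e e: 63 trees
e e n e n n e: 1 tree
n n n n e n e: 1 tree
e n e n e e n e: 1 tree
n e n n n n n e: 1 tree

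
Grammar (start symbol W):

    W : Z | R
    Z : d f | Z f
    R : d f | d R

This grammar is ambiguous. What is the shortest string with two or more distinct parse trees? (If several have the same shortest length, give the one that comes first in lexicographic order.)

d f

length 2: d f has 2 parse trees

Two derivations of d f:
  W ⇒ Z ⇒ d f
  W ⇒ R ⇒ d f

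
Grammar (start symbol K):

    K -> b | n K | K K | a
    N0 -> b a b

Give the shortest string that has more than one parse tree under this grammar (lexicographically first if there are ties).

a a a

length 1: no string has ≥2 trees
length 2: no string has ≥2 trees
length 3: a a a has 2 parse trees

Two derivations of a a a:
  K ⇒ K K ⇒ K K K ⇒ a K K ⇒ a a K ⇒ a a a
  K ⇒ K K ⇒ a K ⇒ a K K ⇒ a a K ⇒ a a a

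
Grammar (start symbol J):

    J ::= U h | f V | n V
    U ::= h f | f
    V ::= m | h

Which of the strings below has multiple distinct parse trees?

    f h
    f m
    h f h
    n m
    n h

f h

f h: 2 trees
f m: 1 tree
h f h: 1 tree
n m: 1 tree
n h: 1 tree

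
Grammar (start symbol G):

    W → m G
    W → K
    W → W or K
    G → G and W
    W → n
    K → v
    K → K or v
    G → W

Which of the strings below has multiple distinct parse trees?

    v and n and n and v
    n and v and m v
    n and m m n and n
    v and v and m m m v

v and n and n and v: 1 tree
n and v and m v: 1 tree
n and m m n and n: 3 trees
v and v and m m m v: 1 tree

n and m m n and n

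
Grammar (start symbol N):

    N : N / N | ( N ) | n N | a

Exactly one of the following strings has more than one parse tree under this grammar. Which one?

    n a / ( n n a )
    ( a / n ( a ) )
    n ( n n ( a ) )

n a / ( n n a ): 2 trees
( a / n ( a ) ): 1 tree
n ( n n ( a ) ): 1 tree

n a / ( n n a )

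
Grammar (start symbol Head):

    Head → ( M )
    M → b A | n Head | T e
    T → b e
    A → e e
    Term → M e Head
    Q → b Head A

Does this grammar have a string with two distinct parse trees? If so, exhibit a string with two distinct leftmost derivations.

Witness: ( b e e )

Derivation 1: Head ⇒ ( M ) ⇒ ( b A ) ⇒ ( b e e )
Derivation 2: Head ⇒ ( M ) ⇒ ( T e ) ⇒ ( b e e )

Two distinct leftmost derivations for the same string.

Ambiguous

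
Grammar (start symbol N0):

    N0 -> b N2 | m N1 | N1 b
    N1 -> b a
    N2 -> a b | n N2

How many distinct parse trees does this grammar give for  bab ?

Parse trees for bab:
  [N0 b [N2 a b]]
  [N0 [N1 b a] b]

2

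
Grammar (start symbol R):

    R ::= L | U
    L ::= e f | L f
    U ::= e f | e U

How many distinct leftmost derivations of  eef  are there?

1

Parse trees for eef:
  [R [U e [U e f]]]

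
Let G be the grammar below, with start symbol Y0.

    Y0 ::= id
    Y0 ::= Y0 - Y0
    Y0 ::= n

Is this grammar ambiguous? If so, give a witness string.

Witness: id - id - id

Derivation 1: Y0 ⇒ Y0 - Y0 ⇒ id - Y0 ⇒ id - Y0 - Y0 ⇒ id - id - Y0 ⇒ id - id - id
Derivation 2: Y0 ⇒ Y0 - Y0 ⇒ Y0 - Y0 - Y0 ⇒ id - Y0 - Y0 ⇒ id - id - Y0 ⇒ id - id - id

Two distinct leftmost derivations for the same string.

Ambiguous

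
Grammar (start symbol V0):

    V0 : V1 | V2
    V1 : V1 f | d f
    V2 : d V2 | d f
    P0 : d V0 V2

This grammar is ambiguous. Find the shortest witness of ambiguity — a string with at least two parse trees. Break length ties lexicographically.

d f

length 2: d f has 2 parse trees

Two derivations of d f:
  V0 ⇒ V1 ⇒ d f
  V0 ⇒ V2 ⇒ d f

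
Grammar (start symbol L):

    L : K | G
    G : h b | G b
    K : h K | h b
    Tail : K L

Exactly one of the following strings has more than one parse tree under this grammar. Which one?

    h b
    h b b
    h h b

h b

h b: 2 trees
h b b: 1 tree
h h b: 1 tree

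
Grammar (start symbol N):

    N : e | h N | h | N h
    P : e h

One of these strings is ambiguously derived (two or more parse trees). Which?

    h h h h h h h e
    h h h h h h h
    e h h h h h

h h h h h h h

h h h h h h h e: 1 tree
h h h h h h h: 64 trees
e h h h h h: 1 tree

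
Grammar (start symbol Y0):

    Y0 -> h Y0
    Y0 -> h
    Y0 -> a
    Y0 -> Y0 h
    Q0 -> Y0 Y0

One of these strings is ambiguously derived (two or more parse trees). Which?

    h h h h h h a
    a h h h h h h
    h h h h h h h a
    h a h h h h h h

h a h h h h h h

h h h h h h a: 1 tree
a h h h h h h: 1 tree
h h h h h h h a: 1 tree
h a h h h h h h: 7 trees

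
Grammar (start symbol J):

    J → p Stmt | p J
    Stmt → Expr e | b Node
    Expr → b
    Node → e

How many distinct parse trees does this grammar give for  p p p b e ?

Parse trees for p p p b e:
  [J p [J p [J p [Stmt [Expr b] e]]]]
  [J p [J p [J p [Stmt b [Node e]]]]]

2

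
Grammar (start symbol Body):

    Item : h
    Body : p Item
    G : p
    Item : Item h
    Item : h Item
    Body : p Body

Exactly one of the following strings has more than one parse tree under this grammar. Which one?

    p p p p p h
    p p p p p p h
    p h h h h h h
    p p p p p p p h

p p p p p h: 1 tree
p p p p p p h: 1 tree
p h h h h h h: 32 trees
p p p p p p p h: 1 tree

p h h h h h h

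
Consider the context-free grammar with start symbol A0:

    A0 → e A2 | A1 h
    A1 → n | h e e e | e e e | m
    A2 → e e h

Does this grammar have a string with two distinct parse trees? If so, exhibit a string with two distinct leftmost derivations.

Ambiguous

Witness: e e e h

Derivation 1: A0 ⇒ e A2 ⇒ e e e h
Derivation 2: A0 ⇒ A1 h ⇒ e e e h

Two distinct leftmost derivations for the same string.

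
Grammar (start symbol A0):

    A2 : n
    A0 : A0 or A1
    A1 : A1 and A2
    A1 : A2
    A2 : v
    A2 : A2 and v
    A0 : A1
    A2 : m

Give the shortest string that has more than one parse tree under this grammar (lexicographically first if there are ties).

length 1: no string has ≥2 trees
length 3: m and v has 2 parse trees

Two derivations of m and v:
  A0 ⇒ A1 ⇒ A1 and A2 ⇒ A2 and A2 ⇒ m and A2 ⇒ m and v
  A0 ⇒ A1 ⇒ A2 ⇒ A2 and v ⇒ m and v

m and v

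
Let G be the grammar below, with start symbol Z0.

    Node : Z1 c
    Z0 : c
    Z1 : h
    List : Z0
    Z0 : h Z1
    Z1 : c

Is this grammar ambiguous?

Unambiguous

(List, Node are unreachable from Z0, so their rules don't affect L(Z0).) Each reachable nonterminal has at most one production per leading terminal, and all productions are right-linear; the derivation is determined token-by-token.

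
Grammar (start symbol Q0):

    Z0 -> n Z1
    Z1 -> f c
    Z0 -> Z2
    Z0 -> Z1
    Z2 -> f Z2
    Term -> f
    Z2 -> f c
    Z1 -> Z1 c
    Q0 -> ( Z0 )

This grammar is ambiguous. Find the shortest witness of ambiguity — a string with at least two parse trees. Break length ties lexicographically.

length 4: ( f c ) has 2 parse trees

Two derivations of ( f c ):
  Q0 ⇒ ( Z0 ) ⇒ ( Z2 ) ⇒ ( f c )
  Q0 ⇒ ( Z0 ) ⇒ ( Z1 ) ⇒ ( f c )

( f c )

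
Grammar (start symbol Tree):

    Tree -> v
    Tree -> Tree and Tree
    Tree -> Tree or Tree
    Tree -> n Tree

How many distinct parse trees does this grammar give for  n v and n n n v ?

Parse trees for n v and n n n v:
  [Tree [Tree n [Tree v]] and [Tree n [Tree n [Tree n [Tree v]]]]]
  [Tree n [Tree [Tree v] and [Tree n [Tree n [Tree n [Tree v]]]]]]

2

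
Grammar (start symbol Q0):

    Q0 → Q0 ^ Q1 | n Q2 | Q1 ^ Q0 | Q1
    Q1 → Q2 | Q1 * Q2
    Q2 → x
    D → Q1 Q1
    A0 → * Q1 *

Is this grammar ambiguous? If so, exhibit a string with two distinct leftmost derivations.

Ambiguous

Witness: x ^ x

Derivation 1: Q0 ⇒ Q0 ^ Q1 ⇒ Q1 ^ Q1 ⇒ Q2 ^ Q1 ⇒ x ^ Q1 ⇒ x ^ Q2 ⇒ x ^ x
Derivation 2: Q0 ⇒ Q1 ^ Q0 ⇒ Q2 ^ Q0 ⇒ x ^ Q0 ⇒ x ^ Q1 ⇒ x ^ Q2 ⇒ x ^ x

Two distinct leftmost derivations for the same string.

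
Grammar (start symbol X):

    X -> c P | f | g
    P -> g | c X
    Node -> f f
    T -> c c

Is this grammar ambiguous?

Only X, P are reachable from X; ignoring the rest: Each reachable nonterminal has at most one production per leading terminal, and all productions are right-linear; the derivation is determined token-by-token.

Unambiguous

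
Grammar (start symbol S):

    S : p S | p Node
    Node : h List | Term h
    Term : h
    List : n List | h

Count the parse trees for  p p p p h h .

Parse trees for p p p p h h:
  [S p [S p [S p [S p [Node h [List h]]]]]]
  [S p [S p [S p [S p [Node [Term h] h]]]]]

2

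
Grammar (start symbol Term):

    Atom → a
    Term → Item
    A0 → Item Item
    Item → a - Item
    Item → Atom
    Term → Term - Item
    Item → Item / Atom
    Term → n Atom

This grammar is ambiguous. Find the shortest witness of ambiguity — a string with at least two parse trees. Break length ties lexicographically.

a - a

length 1: no string has ≥2 trees
length 2: no string has ≥2 trees
length 3: a - a has 2 parse trees

Two derivations of a - a:
  Term ⇒ Item ⇒ a - Item ⇒ a - Atom ⇒ a - a
  Term ⇒ Term - Item ⇒ Item - Item ⇒ Atom - Item ⇒ a - Item ⇒ a - Atom ⇒ a - a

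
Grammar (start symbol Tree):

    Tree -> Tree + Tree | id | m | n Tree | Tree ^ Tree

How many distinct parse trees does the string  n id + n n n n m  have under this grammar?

2

Parse trees for n id + n n n n m:
  [Tree [Tree n [Tree id]] + [Tree n [Tree n [Tree n [Tree n [Tree m]]]]]]
  [Tree n [Tree [Tree id] + [Tree n [Tree n [Tree n [Tree n [Tree m]]]]]]]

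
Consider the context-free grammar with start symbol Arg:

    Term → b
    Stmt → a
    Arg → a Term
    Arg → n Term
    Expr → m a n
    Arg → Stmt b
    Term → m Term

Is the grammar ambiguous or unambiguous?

Witness: a b

Derivation 1: Arg ⇒ a Term ⇒ a b
Derivation 2: Arg ⇒ Stmt b ⇒ a b

Two distinct leftmost derivations for the same string.

Ambiguous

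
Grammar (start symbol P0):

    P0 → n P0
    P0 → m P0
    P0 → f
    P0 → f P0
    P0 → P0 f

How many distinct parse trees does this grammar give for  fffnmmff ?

8

Parse trees for fffnmmff:
  [P0 f [P0 f [P0 f [P0 n [P0 m [P0 m [P0 f [P0 f]]]]]]]]
  [P0 f [P0 f [P0 f [P0 n [P0 m [P0 m [P0 [P0 f] f]]]]]]]
  [P0 f [P0 f [P0 f [P0 n [P0 m [P0 [P0 m [P0 f]] f]]]]]]
  [P0 f [P0 f [P0 f [P0 n [P0 [P0 m [P0 m [P0 f]]] f]]]]]
  [P0 f [P0 f [P0 f [P0 [P0 n [P0 m [P0 m [P0 f]]]] f]]]]
  [P0 f [P0 f [P0 [P0 f [P0 n [P0 m [P0 m [P0 f]]]]] f]]]
  [P0 f [P0 [P0 f [P0 f [P0 n [P0 m [P0 m [P0 f]]]]]] f]]
  [P0 [P0 f [P0 f [P0 f [P0 n [P0 m [P0 m [P0 f]]]]]]] f]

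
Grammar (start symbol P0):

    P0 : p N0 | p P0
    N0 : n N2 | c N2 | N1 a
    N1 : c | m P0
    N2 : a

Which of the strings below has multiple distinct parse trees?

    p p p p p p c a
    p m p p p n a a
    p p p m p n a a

p p p p p p c a

p p p p p p c a: 2 trees
p m p p p n a a: 1 tree
p p p m p n a a: 1 tree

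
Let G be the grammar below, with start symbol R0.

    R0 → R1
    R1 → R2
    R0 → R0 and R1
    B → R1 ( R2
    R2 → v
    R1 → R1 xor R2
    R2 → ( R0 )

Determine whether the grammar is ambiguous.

Unambiguous

(B is unreachable from R0, so its rules don't affect L(R0).) R0 → R0 and R1 | R1  ;  R1 → R1 xor R2 | R2  — a left-associative chain with R2 at the bottom. Each string factors uniquely by precedence.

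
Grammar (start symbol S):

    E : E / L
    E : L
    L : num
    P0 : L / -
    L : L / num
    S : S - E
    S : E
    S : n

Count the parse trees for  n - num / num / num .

4

Parse trees for n - num / num / num:
  [S [S n] - [E [E [L num]] / [L [L num] / num]]]
  [S [S n] - [E [E [E [L num]] / [L num]] / [L num]]]
  [S [S n] - [E [E [L [L num] / num]] / [L num]]]
  [S [S n] - [E [L [L [L num] / num] / num]]]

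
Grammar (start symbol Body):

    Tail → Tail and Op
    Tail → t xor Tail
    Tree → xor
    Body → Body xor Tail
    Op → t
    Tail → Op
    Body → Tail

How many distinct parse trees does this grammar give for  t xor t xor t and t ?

Parse trees for t xor t xor t and t:
  [Body [Body [Tail [Op t]]] xor [Tail [Tail t xor [Tail [Op t]]] and [Op t]]]
  [Body [Body [Tail [Op t]]] xor [Tail t xor [Tail [Tail [Op t]] and [Op t]]]]
  [Body [Body [Body [Tail [Op t]]] xor [Tail [Op t]]] xor [Tail [Tail [Op t]] and [Op t]]]
  [Body [Body [Tail t xor [Tail [Op t]]]] xor [Tail [Tail [Op t]] and [Op t]]]
  [Body [Tail [Tail t xor [Tail t xor [Tail [Op t]]]] and [Op t]]]
  [Body [Tail t xor [Tail [Tail t xor [Tail [Op t]]] and [Op t]]]]
  [Body [Tail t xor [Tail t xor [Tail [Tail [Op t]] and [Op t]]]]]

7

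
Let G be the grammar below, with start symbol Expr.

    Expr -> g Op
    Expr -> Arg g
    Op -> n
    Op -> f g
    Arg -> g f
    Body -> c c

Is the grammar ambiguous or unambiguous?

Witness: g f g

Derivation 1: Expr ⇒ g Op ⇒ g f g
Derivation 2: Expr ⇒ Arg g ⇒ g f g

Two distinct leftmost derivations for the same string.

Ambiguous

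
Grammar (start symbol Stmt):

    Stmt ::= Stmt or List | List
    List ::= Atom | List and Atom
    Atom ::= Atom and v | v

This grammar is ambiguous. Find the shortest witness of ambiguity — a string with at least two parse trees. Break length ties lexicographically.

length 1: no string has ≥2 trees
length 3: v and v has 2 parse trees

Two derivations of v and v:
  Stmt ⇒ List ⇒ Atom ⇒ Atom and v ⇒ v and v
  Stmt ⇒ List ⇒ List and Atom ⇒ Atom and Atom ⇒ v and Atom ⇒ v and v

v and v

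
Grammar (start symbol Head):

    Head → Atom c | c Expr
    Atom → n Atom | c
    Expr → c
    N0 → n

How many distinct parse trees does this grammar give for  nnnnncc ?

Parse trees for nnnnncc:
  [Head [Atom n [Atom n [Atom n [Atom n [Atom n [Atom c]]]]]] c]

1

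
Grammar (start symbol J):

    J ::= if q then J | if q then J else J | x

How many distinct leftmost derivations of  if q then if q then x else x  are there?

2

Parse trees for if q then if q then x else x:
  [J if q then [J if q then [J x] else [J x]]]
  [J if q then [J if q then [J x]] else [J x]]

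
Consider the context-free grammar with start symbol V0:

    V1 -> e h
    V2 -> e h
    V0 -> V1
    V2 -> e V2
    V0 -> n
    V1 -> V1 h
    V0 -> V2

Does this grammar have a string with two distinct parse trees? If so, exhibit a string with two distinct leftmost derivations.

Ambiguous

Witness: e h

Derivation 1: V0 ⇒ V1 ⇒ e h
Derivation 2: V0 ⇒ V2 ⇒ e h

Two distinct leftmost derivations for the same string.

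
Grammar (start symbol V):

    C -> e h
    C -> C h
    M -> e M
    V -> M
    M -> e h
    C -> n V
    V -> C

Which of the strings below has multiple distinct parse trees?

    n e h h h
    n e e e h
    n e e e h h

n e h h h

n e h h h: 4 trees
n e e e h: 1 tree
n e e e h h: 1 tree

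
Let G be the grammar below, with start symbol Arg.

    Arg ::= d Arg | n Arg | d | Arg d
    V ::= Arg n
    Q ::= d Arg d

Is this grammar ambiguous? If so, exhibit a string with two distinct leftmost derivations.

Witness: d d

Derivation 1: Arg ⇒ d Arg ⇒ d d
Derivation 2: Arg ⇒ Arg d ⇒ d d

Two distinct leftmost derivations for the same string.

Ambiguous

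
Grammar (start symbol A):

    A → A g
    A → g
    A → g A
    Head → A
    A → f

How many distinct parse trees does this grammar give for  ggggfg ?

Parse trees for ggggfg:
  [A [A g [A g [A g [A g [A f]]]]] g]
  [A g [A [A g [A g [A g [A f]]]] g]]
  [A g [A g [A [A g [A g [A f]]] g]]]
  [A g [A g [A g [A [A g [A f]] g]]]]
  [A g [A g [A g [A g [A [A f] g]]]]]

5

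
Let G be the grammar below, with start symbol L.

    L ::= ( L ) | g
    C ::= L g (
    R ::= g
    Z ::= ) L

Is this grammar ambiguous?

Unambiguous

(C, R, Z are unreachable from L, so their rules don't affect L(L).) Each string is a nest of matched brackets around a single atom. An opening bracket forces the recursive rule; an atom forces the base rule.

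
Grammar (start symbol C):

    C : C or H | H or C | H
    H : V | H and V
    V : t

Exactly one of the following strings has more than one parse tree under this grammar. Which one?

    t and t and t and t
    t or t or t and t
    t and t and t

t and t and t and t: 1 tree
t or t or t and t: 4 trees
t and t and t: 1 tree

t or t or t and t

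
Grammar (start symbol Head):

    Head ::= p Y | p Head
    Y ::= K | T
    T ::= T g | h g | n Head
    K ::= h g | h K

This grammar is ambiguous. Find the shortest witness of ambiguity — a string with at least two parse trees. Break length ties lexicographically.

p h g

length 3: p h g has 2 parse trees

Two derivations of p h g:
  Head ⇒ p Y ⇒ p K ⇒ p h g
  Head ⇒ p Y ⇒ p T ⇒ p h g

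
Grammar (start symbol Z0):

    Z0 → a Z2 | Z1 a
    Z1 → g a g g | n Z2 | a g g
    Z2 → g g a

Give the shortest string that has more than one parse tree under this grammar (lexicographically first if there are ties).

a g g a

length 4: a g g a has 2 parse trees

Two derivations of a g g a:
  Z0 ⇒ a Z2 ⇒ a g g a
  Z0 ⇒ Z1 a ⇒ a g g a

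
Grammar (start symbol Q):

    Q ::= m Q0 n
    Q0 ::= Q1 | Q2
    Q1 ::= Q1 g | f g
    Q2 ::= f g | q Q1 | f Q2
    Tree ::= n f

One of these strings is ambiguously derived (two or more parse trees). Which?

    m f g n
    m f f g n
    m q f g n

m f g n

m f g n: 2 trees
m f f g n: 1 tree
m q f g n: 1 tree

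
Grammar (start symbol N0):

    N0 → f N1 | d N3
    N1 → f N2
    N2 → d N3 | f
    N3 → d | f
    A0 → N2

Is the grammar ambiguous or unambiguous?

Unambiguous

Only N0, N1, N2, N3 are reachable from N0; ignoring the rest: Each reachable nonterminal has at most one production per leading terminal, and all productions are right-linear; the derivation is determined token-by-token.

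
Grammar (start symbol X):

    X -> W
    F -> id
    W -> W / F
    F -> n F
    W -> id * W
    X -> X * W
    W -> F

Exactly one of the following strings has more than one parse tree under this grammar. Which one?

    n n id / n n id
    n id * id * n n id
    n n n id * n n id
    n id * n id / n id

n n id / n n id: 1 tree
n id * id * n n id: 2 trees
n n n id * n n id: 1 tree
n id * n id / n id: 1 tree

n id * id * n n id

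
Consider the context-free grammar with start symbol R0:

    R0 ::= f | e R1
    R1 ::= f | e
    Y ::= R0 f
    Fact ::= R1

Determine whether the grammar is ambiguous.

Unambiguous

(Y, Fact are unreachable from R0, so their rules don't affect L(R0).) Each reachable nonterminal has at most one production per leading terminal, and all productions are right-linear; the derivation is determined token-by-token.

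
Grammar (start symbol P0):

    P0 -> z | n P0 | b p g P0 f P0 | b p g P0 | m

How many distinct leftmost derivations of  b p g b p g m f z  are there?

Parse trees for b p g b p g m f z:
  [P0 b p g [P0 b p g [P0 m]] f [P0 z]]
  [P0 b p g [P0 b p g [P0 m] f [P0 z]]]

2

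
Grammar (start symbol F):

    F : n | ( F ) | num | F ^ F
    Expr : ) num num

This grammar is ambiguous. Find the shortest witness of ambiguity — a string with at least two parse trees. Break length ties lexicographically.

length 1: no string has ≥2 trees
length 3: no string has ≥2 trees
length 5: n ^ n ^ n has 2 parse trees

Two derivations of n ^ n ^ n:
  F ⇒ F ^ F ⇒ n ^ F ⇒ n ^ F ^ F ⇒ n ^ n ^ F ⇒ n ^ n ^ n
  F ⇒ F ^ F ⇒ F ^ F ^ F ⇒ n ^ F ^ F ⇒ n ^ n ^ F ⇒ n ^ n ^ n

n ^ n ^ n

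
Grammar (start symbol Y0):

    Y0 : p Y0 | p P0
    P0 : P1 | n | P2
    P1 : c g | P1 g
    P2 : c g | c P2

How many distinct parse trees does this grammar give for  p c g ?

Parse trees for p c g:
  [Y0 p [P0 [P1 c g]]]
  [Y0 p [P0 [P2 c g]]]

2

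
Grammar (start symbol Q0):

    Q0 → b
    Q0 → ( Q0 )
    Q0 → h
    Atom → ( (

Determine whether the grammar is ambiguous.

Unambiguous

Only Q0 is reachable from Q0; ignoring the rest: Each string is a nest of matched brackets around a single atom. An opening bracket forces the recursive rule; an atom forces the base rule.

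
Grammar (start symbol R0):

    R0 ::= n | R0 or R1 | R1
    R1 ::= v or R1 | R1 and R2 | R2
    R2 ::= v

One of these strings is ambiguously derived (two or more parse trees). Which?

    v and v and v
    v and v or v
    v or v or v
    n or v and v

v or v or v

v and v and v: 1 tree
v and v or v: 1 tree
v or v or v: 4 trees
n or v and v: 1 tree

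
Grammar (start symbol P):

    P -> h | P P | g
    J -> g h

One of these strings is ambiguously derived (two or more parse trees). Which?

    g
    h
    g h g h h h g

g h g h h h g

g: 1 tree
h: 1 tree
g h g h h h g: 132 trees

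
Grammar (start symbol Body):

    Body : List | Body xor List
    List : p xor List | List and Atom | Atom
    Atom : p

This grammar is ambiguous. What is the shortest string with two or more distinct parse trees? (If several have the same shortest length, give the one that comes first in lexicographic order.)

p xor p

length 1: no string has ≥2 trees
length 3: p xor p has 2 parse trees

Two derivations of p xor p:
  Body ⇒ List ⇒ p xor List ⇒ p xor Atom ⇒ p xor p
  Body ⇒ Body xor List ⇒ List xor List ⇒ Atom xor List ⇒ p xor List ⇒ p xor Atom ⇒ p xor p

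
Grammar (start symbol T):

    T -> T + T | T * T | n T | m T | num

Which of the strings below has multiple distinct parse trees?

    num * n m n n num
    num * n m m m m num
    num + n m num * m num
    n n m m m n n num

num * n m n n num: 1 tree
num * n m m m m num: 1 tree
num + n m num * m num: 4 trees
n n m m m n n num: 1 tree

num + n m num * m num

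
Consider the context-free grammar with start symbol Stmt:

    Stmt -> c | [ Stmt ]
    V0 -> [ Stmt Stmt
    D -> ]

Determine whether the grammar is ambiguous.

Unambiguous

(V0, D are unreachable from Stmt, so their rules don't affect L(Stmt).) L(Stmt) is { openⁿ atom closeⁿ : n ≥ 0 }. The bracket depth fixes n, and the derivation is forced at every step.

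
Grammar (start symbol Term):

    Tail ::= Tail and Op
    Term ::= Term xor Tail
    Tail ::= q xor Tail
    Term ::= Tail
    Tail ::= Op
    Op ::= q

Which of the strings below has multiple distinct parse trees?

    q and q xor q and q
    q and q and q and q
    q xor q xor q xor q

q and q xor q and q: 1 tree
q and q and q and q: 1 tree
q xor q xor q xor q: 8 trees

q xor q xor q xor q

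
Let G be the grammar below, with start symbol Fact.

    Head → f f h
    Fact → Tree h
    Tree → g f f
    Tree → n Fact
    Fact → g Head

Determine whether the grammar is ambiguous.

Ambiguous

Witness: g f f h

Derivation 1: Fact ⇒ Tree h ⇒ g f f h
Derivation 2: Fact ⇒ g Head ⇒ g f f h

Two distinct leftmost derivations for the same string.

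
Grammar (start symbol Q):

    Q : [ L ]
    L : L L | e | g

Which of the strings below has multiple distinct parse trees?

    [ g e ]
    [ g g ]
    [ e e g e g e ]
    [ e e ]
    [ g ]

[ e e g e g e ]

[ g e ]: 1 tree
[ g g ]: 1 tree
[ e e g e g e ]: 42 trees
[ e e ]: 1 tree
[ g ]: 1 tree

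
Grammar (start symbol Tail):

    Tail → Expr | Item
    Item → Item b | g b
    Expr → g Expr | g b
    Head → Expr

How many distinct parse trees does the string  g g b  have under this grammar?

Parse trees for g g b:
  [Tail [Expr g [Expr g b]]]

1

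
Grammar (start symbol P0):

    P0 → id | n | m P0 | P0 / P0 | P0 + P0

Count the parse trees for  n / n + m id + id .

7

Parse trees for n / n + m id + id:
  [P0 [P0 n] / [P0 [P0 n] + [P0 m [P0 [P0 id] + [P0 id]]]]]
  [P0 [P0 n] / [P0 [P0 n] + [P0 [P0 m [P0 id]] + [P0 id]]]]
  [P0 [P0 n] / [P0 [P0 [P0 n] + [P0 m [P0 id]]] + [P0 id]]]
  [P0 [P0 [P0 n] / [P0 n]] + [P0 m [P0 [P0 id] + [P0 id]]]]
  [P0 [P0 [P0 n] / [P0 n]] + [P0 [P0 m [P0 id]] + [P0 id]]]
  [P0 [P0 [P0 n] / [P0 [P0 n] + [P0 m [P0 id]]]] + [P0 id]]
  [P0 [P0 [P0 [P0 n] / [P0 n]] + [P0 m [P0 id]]] + [P0 id]]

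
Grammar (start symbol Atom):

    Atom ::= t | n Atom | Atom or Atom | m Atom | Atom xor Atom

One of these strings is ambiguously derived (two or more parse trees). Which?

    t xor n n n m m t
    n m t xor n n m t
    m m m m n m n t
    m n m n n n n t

n m t xor n n m t

t xor n n n m m t: 1 tree
n m t xor n n m t: 3 trees
m m m m n m n t: 1 tree
m n m n n n n t: 1 tree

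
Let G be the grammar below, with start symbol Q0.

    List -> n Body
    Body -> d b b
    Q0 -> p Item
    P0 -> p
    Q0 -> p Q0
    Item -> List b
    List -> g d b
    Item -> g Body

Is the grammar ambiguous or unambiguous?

Witness: p g d b b

Derivation 1: Q0 ⇒ p Item ⇒ p List b ⇒ p g d b b
Derivation 2: Q0 ⇒ p Item ⇒ p g Body ⇒ p g d b b

Two distinct leftmost derivations for the same string.

Ambiguous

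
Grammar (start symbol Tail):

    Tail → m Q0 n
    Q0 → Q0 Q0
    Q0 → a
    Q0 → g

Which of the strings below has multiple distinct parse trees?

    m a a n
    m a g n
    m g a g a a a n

m g a g a a a n

m a a n: 1 tree
m a g n: 1 tree
m g a g a a a n: 42 trees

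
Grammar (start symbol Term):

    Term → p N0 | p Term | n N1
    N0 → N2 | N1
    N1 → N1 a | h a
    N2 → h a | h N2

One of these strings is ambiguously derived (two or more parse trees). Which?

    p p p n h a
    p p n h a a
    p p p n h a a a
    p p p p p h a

p p p n h a: 1 tree
p p n h a a: 1 tree
p p p n h a a a: 1 tree
p p p p p h a: 2 trees

p p p p p h a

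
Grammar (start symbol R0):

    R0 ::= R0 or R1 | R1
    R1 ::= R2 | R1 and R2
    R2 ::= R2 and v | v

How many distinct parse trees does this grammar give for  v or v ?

Parse trees for v or v:
  [R0 [R0 [R1 [R2 v]]] or [R1 [R2 v]]]

1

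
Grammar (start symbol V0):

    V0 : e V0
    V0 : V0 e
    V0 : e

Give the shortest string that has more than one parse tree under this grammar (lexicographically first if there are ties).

e e

length 1: no string has ≥2 trees
length 2: e e has 2 parse trees

Two derivations of e e:
  V0 ⇒ e V0 ⇒ e e
  V0 ⇒ V0 e ⇒ e e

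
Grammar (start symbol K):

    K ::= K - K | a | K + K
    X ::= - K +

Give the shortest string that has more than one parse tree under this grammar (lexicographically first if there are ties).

length 1: no string has ≥2 trees
length 3: no string has ≥2 trees
length 5: a + a + a has 2 parse trees

Two derivations of a + a + a:
  K ⇒ K + K ⇒ a + K ⇒ a + K + K ⇒ a + a + K ⇒ a + a + a
  K ⇒ K + K ⇒ K + K + K ⇒ a + K + K ⇒ a + a + K ⇒ a + a + a

a + a + a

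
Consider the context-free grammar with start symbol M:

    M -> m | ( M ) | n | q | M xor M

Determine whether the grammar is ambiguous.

Witness: m xor m xor m

Derivation 1: M ⇒ M xor M ⇒ m xor M ⇒ m xor M xor M ⇒ m xor m xor M ⇒ m xor m xor m
Derivation 2: M ⇒ M xor M ⇒ M xor M xor M ⇒ m xor M xor M ⇒ m xor m xor M ⇒ m xor m xor m

Two distinct leftmost derivations for the same string.

Ambiguous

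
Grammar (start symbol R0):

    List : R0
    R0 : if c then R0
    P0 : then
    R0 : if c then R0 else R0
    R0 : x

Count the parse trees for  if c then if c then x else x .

Parse trees for if c then if c then x else x:
  [R0 if c then [R0 if c then [R0 x] else [R0 x]]]
  [R0 if c then [R0 if c then [R0 x]] else [R0 x]]

2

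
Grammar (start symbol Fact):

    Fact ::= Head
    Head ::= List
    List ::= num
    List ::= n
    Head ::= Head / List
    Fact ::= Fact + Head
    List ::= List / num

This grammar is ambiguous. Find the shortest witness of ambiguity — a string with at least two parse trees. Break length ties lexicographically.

n / num

length 1: no string has ≥2 trees
length 3: n / num has 2 parse trees

Two derivations of n / num:
  Fact ⇒ Head ⇒ List ⇒ List / num ⇒ n / num
  Fact ⇒ Head ⇒ Head / List ⇒ List / List ⇒ n / List ⇒ n / num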